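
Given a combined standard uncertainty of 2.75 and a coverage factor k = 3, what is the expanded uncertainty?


U = k * uc
U = 3 * 2.75
U = 8.2500

8.2500


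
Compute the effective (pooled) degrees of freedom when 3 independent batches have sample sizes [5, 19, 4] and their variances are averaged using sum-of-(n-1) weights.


nu = sum_i (n_i - 1)
nu = ((5 - 1) + (19 - 1) + (4 - 1))
nu = 4 + 18 + 3
nu = 25

25


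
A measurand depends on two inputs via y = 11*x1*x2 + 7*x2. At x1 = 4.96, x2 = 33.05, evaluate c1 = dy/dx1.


y = 11*x1*x2 + 7*x2
dy/dx1 = 11*x2
Evaluate at x2 = 33.05: c1 = 11 * 33.05
c1 = 363.5500

363.5500


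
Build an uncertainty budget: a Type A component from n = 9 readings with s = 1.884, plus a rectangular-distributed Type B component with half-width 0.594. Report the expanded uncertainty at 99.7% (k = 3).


u_A = s / sqrt(n) = 1.884 / sqrt(9) = 0.628
u_B = half_width / sqrt(3) = 0.594 / sqrt(3) = 0.34294606
uc = sqrt(u_A^2 + u_B^2) = sqrt(0.628^2 + 0.34294606^2) = 0.71553896
U = k * uc = 3 * 0.71553896
U = 2.1466

2.1466


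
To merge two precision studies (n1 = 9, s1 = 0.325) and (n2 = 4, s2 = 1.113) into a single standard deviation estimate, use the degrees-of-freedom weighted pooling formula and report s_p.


s_p = sqrt(((n1-1)*s1^2 + (n2-1)*s2^2) / (n1+n2-2))
numerator = (9-1)*0.325^2 + (4-1)*1.113^2 = 0.845 + 3.716307 = 4.561307
denominator = 9 + 4 - 2 = 11
s_p^2 = 4.561307 / 11 = 0.41466427
s_p = sqrt(0.41466427) = 0.6439

0.6439


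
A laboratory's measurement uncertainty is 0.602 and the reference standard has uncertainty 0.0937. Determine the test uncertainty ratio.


TUR = u_lab / u_ref
= 0.602 / 0.0937
= 6.4248

6.4248


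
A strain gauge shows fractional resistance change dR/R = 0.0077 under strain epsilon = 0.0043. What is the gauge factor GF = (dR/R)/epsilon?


GF = (dR/R) / epsilon
= 0.0077 / 0.0043
= 1.7907

1.7907


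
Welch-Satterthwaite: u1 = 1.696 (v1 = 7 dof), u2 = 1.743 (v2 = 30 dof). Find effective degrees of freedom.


uc = sqrt(u1^2 + u2^2) = sqrt(1.696^2 + 1.743^2) = 2.4319673
v_eff = uc^4 / (u1^4/v1 + u2^4/v2)
= 2.4319673^4 / (1.696^4/7 + 1.743^4/30)
= 34.980896 / 1.4896251
v_eff = 23.4830

23.4830


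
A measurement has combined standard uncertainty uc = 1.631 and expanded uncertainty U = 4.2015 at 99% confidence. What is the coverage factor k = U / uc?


k = U / uc
k = 4.2015 / 1.631
k = 2.576

2.576


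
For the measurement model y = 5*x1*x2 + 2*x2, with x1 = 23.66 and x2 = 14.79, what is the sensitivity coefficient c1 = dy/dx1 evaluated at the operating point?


y = 5*x1*x2 + 2*x2
dy/dx1 = 5*x2
Evaluate at x2 = 14.79: c1 = 5 * 14.79
c1 = 73.9500

73.9500


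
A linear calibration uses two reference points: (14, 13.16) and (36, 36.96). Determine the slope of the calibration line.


slope = (y2 - y1) / (x2 - x1)
= (36.96 - 13.16) / (36 - 14)
= 23.8000 / 22
= 1.0818

1.0818


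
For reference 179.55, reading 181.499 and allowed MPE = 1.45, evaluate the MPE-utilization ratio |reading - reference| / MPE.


e = indication - reference = 181.499 - 179.55 = 1.9490
|e| = 1.9490
ratio = |e| / MPE = 1.9490 / 1.45
ratio = 1.3441

1.3441


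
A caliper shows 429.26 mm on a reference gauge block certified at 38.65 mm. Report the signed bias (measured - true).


Systematic error = measured - true
= 429.26 - 38.65
= 390.6100

390.6100


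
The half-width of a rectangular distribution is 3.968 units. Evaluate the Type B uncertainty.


u_B = half_width / sqrt(3)
u_B = 3.968 / 1.7320508
u_B = 2.2909

2.2909


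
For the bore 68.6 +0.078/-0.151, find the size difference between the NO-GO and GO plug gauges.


GO = nominal - lower_tol (smallest hole = maximum material condition)
GO = 68.6 - 0.151 = 68.449
NO-GO = nominal + upper_tol (largest hole = least material condition)
NO-GO = 68.6 + 0.078 = 68.678
spread = NO-GO - GO = 68.678 - 68.449 = 0.2290

0.2290


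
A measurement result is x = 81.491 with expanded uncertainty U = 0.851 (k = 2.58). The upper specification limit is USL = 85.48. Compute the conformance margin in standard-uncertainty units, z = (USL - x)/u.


u = U / k = 0.851 / 2.58 = 0.32984496
margin = |USL - x| = |85.48 - 81.491| = 3.989
z = margin / u = 3.989 / 0.32984496
z = 12.0936

12.0936


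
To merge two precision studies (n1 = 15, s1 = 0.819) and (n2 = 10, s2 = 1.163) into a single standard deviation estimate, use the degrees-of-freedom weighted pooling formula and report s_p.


s_p = sqrt(((n1-1)*s1^2 + (n2-1)*s2^2) / (n1+n2-2))
numerator = (15-1)*0.819^2 + (10-1)*1.163^2 = 9.390654 + 12.173121 = 21.563775
denominator = 15 + 10 - 2 = 23
s_p^2 = 21.563775 / 23 = 0.93755543
s_p = sqrt(0.93755543) = 0.9683

0.9683


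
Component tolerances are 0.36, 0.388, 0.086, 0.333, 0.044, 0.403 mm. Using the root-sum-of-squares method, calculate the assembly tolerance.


RSS = sqrt(0.36^2 + 0.388^2 + 0.086^2 + 0.333^2 + 0.044^2 + 0.403^2)
= sqrt(0.562774)
= 0.7502

0.7502


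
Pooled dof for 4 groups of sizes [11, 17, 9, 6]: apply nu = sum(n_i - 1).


nu = sum_i (n_i - 1)
nu = ((11 - 1) + (17 - 1) + (9 - 1) + (6 - 1))
nu = 10 + 16 + 8 + 5
nu = 39

39


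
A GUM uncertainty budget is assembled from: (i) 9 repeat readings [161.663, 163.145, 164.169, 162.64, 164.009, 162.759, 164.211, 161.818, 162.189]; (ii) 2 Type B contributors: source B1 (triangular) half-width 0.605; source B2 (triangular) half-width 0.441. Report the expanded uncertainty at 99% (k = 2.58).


mean = (161.663 + 163.145 + 164.169 + 162.64 + 164.009 + 162.759 + 164.211 + 161.818 + 162.189) / 9 = 162.9558889
s = sqrt(sum((x - mean)^2)/(n-1)) = 0.99277206
u_A = s / sqrt(n) = 0.99277206 / sqrt(9) = 0.33092402
u_B1 = 0.605 / sqrt(6) = 0.24699022
u_B2 = 0.441 / sqrt(6) = 0.1800375
uc = sqrt(0.33092402^2 + 0.24699022^2 + 0.1800375^2) = 0.45047572
U = k * uc = 2.58 * 0.45047572
U = 1.1622

1.1622


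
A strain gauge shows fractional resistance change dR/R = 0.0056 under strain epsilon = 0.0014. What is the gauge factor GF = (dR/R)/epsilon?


GF = (dR/R) / epsilon
= 0.0056 / 0.0014
= 4.0000

4.0000


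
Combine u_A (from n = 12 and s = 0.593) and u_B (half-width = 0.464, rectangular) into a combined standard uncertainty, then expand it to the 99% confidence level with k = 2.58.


u_A = s / sqrt(n) = 0.593 / sqrt(12) = 0.17118435
u_B = half_width / sqrt(3) = 0.464 / sqrt(3) = 0.26789052
uc = sqrt(u_A^2 + u_B^2) = sqrt(0.17118435^2 + 0.26789052^2) = 0.31791416
U = k * uc = 2.58 * 0.31791416
U = 0.8202

0.8202


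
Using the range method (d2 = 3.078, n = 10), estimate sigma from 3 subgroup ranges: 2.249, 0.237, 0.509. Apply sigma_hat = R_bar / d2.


R_bar = (2.249 + 0.237 + 0.509) / 3
R_bar = 2.995 / 3 = 0.99833333
sigma_hat = R_bar / d2 = 0.99833333 / 3.078 = 0.3243

0.3243


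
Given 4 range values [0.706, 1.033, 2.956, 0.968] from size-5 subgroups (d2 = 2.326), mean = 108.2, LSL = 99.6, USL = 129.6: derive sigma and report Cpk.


R_bar = (0.706 + 1.033 + 2.956 + 0.968) / 4 = 1.41575
sigma = R_bar / d2 = 1.41575 / 2.326 = 0.60866294
Cp = (USL - LSL)/(6*sigma) = (129.6 - 99.6)/(6*0.60866294) = 8.2147
Cpu = (129.6 - 108.2)/(3*0.60866294) = 11.7197
Cpl = (108.2 - 99.6)/(3*0.60866294) = 4.7098
Cpk = min(Cpu, Cpl) = 4.7098

4.7098


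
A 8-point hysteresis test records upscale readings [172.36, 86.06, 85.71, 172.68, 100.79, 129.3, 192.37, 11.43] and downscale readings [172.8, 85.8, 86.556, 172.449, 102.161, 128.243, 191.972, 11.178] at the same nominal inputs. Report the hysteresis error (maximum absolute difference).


|172.36 - 172.8| = 0.4400
|86.06 - 85.8| = 0.2600
|85.71 - 86.556| = 0.8460
|172.68 - 172.449| = 0.2310
|100.79 - 102.161| = 1.3710
|129.3 - 128.243| = 1.0570
|192.37 - 191.972| = 0.3980
|11.43 - 11.178| = 0.2520
hysteresis = max(diffs) = 1.3710

1.3710


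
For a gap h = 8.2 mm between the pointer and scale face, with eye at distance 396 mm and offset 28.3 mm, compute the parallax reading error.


error = h * offset / d
= 8.2 * 28.3 / 396
= 0.5860

0.5860


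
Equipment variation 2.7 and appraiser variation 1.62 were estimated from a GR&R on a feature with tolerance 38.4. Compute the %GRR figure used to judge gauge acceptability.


GRR = sqrt(EV^2 + AV^2) = sqrt(2.7^2 + 1.62^2) = 3.148714
%GRR = GRR / tol * 100 = 3.148714 / 38.4 * 100
%GRR = 8.1998

8.1998


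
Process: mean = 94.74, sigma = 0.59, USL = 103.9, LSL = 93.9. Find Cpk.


Cpu = (USL - mean) / (3*sigma) = (103.9 - 94.74) / (3*0.59) = 5.1751
Cpl = (mean - LSL) / (3*sigma) = (94.74 - 93.9) / (3*0.59) = 0.4746
Cpk = min(Cpu, Cpl) = 0.4746

0.4746


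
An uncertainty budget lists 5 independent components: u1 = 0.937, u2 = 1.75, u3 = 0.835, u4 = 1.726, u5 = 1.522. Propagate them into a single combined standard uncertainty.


uc = sqrt(0.937^2 + 1.75^2 + 0.835^2 + 1.726^2 + 1.522^2)
uc = sqrt(9.933254)
uc = 3.1517

3.1517


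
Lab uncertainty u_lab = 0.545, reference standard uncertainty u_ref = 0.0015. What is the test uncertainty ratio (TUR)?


TUR = u_lab / u_ref
= 0.545 / 0.0015
= 363.3333

363.3333


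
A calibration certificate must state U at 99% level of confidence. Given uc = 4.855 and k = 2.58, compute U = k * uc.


U = k * uc
U = 2.58 * 4.855
U = 12.5259

12.5259


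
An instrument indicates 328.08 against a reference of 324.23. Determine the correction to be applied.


Correction = standard - reading
= 324.23 - 328.08
= -3.8500

-3.8500


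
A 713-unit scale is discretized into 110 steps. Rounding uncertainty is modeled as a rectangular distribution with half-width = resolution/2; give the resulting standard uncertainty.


resolution = range / divisions
resolution = 713 / 110 = 6.4818182
u_res = resolution / (2*sqrt(3))
u_res = 6.4818182 / 3.4641016
u_res = 1.8711

1.8711


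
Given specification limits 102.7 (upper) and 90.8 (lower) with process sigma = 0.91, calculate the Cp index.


Cp = (USL - LSL) / (6 * sigma)
= (102.7 - 90.8) / (6 * 0.91)
= 11.9000 / 5.4600
= 2.1795

2.1795


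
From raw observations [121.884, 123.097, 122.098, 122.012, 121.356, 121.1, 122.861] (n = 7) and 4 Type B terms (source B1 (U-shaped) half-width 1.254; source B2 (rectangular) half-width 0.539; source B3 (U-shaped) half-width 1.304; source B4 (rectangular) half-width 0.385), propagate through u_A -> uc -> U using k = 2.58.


mean = (121.884 + 123.097 + 122.098 + 122.012 + 121.356 + 121.1 + 122.861) / 7 = 122.0582857
s = sqrt(sum((x - mean)^2)/(n-1)) = 0.72673808
u_A = s / sqrt(n) = 0.72673808 / sqrt(7) = 0.27468118
u_B1 = 1.254 / sqrt(2) = 0.8867119
u_B2 = 0.539 / sqrt(3) = 0.3111918
u_B3 = 1.304 / sqrt(2) = 0.92206724
u_B4 = 0.385 / sqrt(3) = 0.22227985
uc = sqrt(0.27468118^2 + 0.8867119^2 + 0.3111918^2 + 0.92206724^2 + 0.22227985^2) = 1.363145
U = k * uc = 2.58 * 1.363145
U = 3.5169

3.5169


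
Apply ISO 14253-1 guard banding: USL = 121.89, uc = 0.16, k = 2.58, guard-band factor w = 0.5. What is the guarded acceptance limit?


U = k * uc = 2.58 * 0.16 = 0.4128
guard band g = w * U = 0.5 * 0.4128 = 0.2064
AL = USL - g = 121.89 - 0.2064
AL = 121.6836

121.6836


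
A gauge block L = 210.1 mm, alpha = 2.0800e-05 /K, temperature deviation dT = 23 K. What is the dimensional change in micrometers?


dL = L * alpha * dT
= 210.1 * 2.0800e-05 * 23
= 0.1005118 mm
dL_um = 0.1005118 * 1000 = 100.5118 um

100.5118


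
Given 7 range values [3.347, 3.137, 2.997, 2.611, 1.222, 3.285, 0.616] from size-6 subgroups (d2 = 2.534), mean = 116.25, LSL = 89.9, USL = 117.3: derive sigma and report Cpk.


R_bar = (3.347 + 3.137 + 2.997 + 2.611 + 1.222 + 3.285 + 0.616) / 7 = 2.4592857
sigma = R_bar / d2 = 2.4592857 / 2.534 = 0.97051527
Cp = (USL - LSL)/(6*sigma) = (117.3 - 89.9)/(6*0.97051527) = 4.7054
Cpu = (117.3 - 116.25)/(3*0.97051527) = 0.3606
Cpl = (116.25 - 89.9)/(3*0.97051527) = 9.0502
Cpk = min(Cpu, Cpl) = 0.3606

0.3606


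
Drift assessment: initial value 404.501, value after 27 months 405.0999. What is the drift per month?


rate = (v2 - v1) / months
= (405.0999 - 404.501) / 27
= 0.5989 / 27
= 0.0222

0.0222


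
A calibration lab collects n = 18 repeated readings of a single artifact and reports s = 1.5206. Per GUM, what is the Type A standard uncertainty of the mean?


u_A = s / sqrt(n)
u_A = 1.5206 / sqrt(18)
u_A = 1.5206 / 4.2426407
u_A = 0.3584

0.3584


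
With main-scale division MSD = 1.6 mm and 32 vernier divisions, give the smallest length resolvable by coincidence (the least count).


LC = MSD / n_div
= 1.6 / 32
= 0.0500

0.0500


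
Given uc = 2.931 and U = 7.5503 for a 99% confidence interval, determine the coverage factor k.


k = U / uc
k = 7.5503 / 2.931
k = 2.576

2.576


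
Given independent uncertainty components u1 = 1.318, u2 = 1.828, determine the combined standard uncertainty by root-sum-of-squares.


uc = sqrt(1.318^2 + 1.828^2)
uc = sqrt(5.078708)
uc = 2.2536

2.2536


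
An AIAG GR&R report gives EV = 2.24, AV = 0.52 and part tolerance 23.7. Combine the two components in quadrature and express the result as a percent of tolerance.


GRR = sqrt(EV^2 + AV^2) = sqrt(2.24^2 + 0.52^2) = 2.2995652
%GRR = GRR / tol * 100 = 2.2995652 / 23.7 * 100
%GRR = 9.7028

9.7028


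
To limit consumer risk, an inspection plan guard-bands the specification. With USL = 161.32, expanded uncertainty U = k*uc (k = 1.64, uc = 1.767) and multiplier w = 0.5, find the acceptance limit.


U = k * uc = 1.64 * 1.767 = 2.89788
guard band g = w * U = 0.5 * 2.89788 = 1.44894
AL = USL - g = 161.32 - 1.44894
AL = 159.8711

159.8711


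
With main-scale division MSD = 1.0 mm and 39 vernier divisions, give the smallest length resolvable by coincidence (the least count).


LC = MSD / n_div
= 1.0 / 39
= 0.0256

0.0256


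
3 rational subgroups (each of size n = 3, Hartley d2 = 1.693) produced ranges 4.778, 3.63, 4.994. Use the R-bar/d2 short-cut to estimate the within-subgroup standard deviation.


R_bar = (4.778 + 3.63 + 4.994) / 3
R_bar = 13.402 / 3 = 4.4673333
sigma_hat = R_bar / d2 = 4.4673333 / 1.693 = 2.6387

2.6387


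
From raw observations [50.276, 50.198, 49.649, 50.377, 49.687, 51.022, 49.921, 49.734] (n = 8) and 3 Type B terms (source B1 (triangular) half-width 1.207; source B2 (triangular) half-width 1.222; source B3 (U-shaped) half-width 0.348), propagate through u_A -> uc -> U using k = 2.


mean = (50.276 + 50.198 + 49.649 + 50.377 + 49.687 + 51.022 + 49.921 + 49.734) / 8 = 50.108
s = sqrt(sum((x - mean)^2)/(n-1)) = 0.46396552
u_A = s / sqrt(n) = 0.46396552 / sqrt(8) = 0.16403658
u_B1 = 1.207 / sqrt(6) = 0.49275569
u_B2 = 1.222 / sqrt(6) = 0.49887941
u_B3 = 0.348 / sqrt(2) = 0.24607316
uc = sqrt(0.16403658^2 + 0.49275569^2 + 0.49887941^2 + 0.24607316^2) = 0.76101829
U = k * uc = 2 * 0.76101829
U = 1.5220

1.5220


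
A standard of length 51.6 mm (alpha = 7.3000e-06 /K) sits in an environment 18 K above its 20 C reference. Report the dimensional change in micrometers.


dL = L * alpha * dT
= 51.6 * 7.3000e-06 * 18
= 0.0067802 mm
dL_um = 0.0067802 * 1000 = 6.7802 um

6.7802


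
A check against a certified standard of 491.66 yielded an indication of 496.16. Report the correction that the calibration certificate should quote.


Correction = standard - reading
= 491.66 - 496.16
= -4.5000

-4.5000


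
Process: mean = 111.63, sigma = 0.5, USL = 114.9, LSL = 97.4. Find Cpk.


Cpu = (USL - mean) / (3*sigma) = (114.9 - 111.63) / (3*0.5) = 2.1800
Cpl = (mean - LSL) / (3*sigma) = (111.63 - 97.4) / (3*0.5) = 9.4867
Cpk = min(Cpu, Cpl) = 2.1800

2.1800


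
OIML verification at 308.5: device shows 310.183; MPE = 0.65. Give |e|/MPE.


e = indication - reference = 310.183 - 308.5 = 1.6830
|e| = 1.6830
ratio = |e| / MPE = 1.6830 / 0.65
ratio = 2.5892

2.5892


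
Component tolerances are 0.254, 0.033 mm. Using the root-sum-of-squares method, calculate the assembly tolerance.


RSS = sqrt(0.254^2 + 0.033^2)
= sqrt(0.065605)
= 0.2561

0.2561


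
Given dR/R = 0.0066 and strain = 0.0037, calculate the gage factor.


GF = (dR/R) / epsilon
= 0.0066 / 0.0037
= 1.7838

1.7838


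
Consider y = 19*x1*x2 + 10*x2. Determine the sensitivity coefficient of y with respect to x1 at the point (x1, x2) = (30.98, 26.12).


y = 19*x1*x2 + 10*x2
dy/dx1 = 19*x2
Evaluate at x2 = 26.12: c1 = 19 * 26.12
c1 = 496.2800

496.2800


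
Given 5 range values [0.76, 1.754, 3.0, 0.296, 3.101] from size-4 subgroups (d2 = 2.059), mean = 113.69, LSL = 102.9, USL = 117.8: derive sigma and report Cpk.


R_bar = (0.76 + 1.754 + 3.0 + 0.296 + 3.101) / 5 = 1.7822
sigma = R_bar / d2 = 1.7822 / 2.059 = 0.86556581
Cp = (USL - LSL)/(6*sigma) = (117.8 - 102.9)/(6*0.86556581) = 2.8690
Cpu = (117.8 - 113.69)/(3*0.86556581) = 1.5828
Cpl = (113.69 - 102.9)/(3*0.86556581) = 4.1553
Cpk = min(Cpu, Cpl) = 1.5828

1.5828


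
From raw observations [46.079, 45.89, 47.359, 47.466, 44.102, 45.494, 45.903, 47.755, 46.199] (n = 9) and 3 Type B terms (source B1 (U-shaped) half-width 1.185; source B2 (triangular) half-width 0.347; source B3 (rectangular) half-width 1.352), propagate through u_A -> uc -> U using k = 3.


mean = (46.079 + 45.89 + 47.359 + 47.466 + 44.102 + 45.494 + 45.903 + 47.755 + 46.199) / 9 = 46.24966667
s = sqrt(sum((x - mean)^2)/(n-1)) = 1.1424126
u_A = s / sqrt(n) = 1.1424126 / sqrt(9) = 0.3808042
u_B1 = 1.185 / sqrt(2) = 0.83792154
u_B2 = 0.347 / sqrt(6) = 0.14166216
u_B3 = 1.352 / sqrt(3) = 0.78057756
uc = sqrt(0.3808042^2 + 0.83792154^2 + 0.14166216^2 + 0.78057756^2) = 1.2151106
U = k * uc = 3 * 1.2151106
U = 3.6453

3.6453


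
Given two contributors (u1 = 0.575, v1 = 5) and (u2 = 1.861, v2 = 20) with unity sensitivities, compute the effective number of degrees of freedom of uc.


uc = sqrt(u1^2 + u2^2) = sqrt(0.575^2 + 1.861^2) = 1.9478054
v_eff = uc^4 / (u1^4/v1 + u2^4/v2)
= 1.9478054^4 / (0.575^4/5 + 1.861^4/20)
= 14.394025 / 0.6215922
v_eff = 23.1567

23.1567


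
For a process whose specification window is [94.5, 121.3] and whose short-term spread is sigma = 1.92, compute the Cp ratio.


Cp = (USL - LSL) / (6 * sigma)
= (121.3 - 94.5) / (6 * 1.92)
= 26.8000 / 11.5200
= 2.3264

2.3264


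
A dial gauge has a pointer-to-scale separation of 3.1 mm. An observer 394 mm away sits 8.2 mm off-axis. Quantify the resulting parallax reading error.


error = h * offset / d
= 3.1 * 8.2 / 394
= 0.0645

0.0645


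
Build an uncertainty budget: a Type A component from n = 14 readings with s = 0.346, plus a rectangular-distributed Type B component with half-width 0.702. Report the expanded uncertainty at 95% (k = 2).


u_A = s / sqrt(n) = 0.346 / sqrt(14) = 0.09247239
u_B = half_width / sqrt(3) = 0.702 / sqrt(3) = 0.40529989
uc = sqrt(u_A^2 + u_B^2) = sqrt(0.09247239^2 + 0.40529989^2) = 0.41571522
U = k * uc = 2 * 0.41571522
U = 0.8314

0.8314


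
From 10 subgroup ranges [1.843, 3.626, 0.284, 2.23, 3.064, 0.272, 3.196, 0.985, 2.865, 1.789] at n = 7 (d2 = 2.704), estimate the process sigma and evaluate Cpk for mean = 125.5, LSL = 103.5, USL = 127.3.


R_bar = (1.843 + 3.626 + 0.284 + 2.23 + 3.064 + 0.272 + 3.196 + 0.985 + 2.865 + 1.789) / 10 = 2.0154
sigma = R_bar / d2 = 2.0154 / 2.704 = 0.74534024
Cp = (USL - LSL)/(6*sigma) = (127.3 - 103.5)/(6*0.74534024) = 5.3220
Cpu = (127.3 - 125.5)/(3*0.74534024) = 0.8050
Cpl = (125.5 - 103.5)/(3*0.74534024) = 9.8389
Cpk = min(Cpu, Cpl) = 0.8050

0.8050


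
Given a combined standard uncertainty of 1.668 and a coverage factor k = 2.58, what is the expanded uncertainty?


U = k * uc
U = 2.58 * 1.668
U = 4.3034

4.3034


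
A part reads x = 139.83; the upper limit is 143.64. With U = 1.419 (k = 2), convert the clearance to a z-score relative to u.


u = U / k = 1.419 / 2 = 0.7095
margin = |USL - x| = |143.64 - 139.83| = 3.81
z = margin / u = 3.81 / 0.7095
z = 5.3700

5.3700


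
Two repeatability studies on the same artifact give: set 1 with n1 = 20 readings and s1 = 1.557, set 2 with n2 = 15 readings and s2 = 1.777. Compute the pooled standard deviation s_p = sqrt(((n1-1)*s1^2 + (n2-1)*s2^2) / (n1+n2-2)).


s_p = sqrt(((n1-1)*s1^2 + (n2-1)*s2^2) / (n1+n2-2))
numerator = (20-1)*1.557^2 + (15-1)*1.777^2 = 46.060731 + 44.208206 = 90.268937
denominator = 20 + 15 - 2 = 33
s_p^2 = 90.268937 / 33 = 2.7354223
s_p = sqrt(2.7354223) = 1.6539

1.6539


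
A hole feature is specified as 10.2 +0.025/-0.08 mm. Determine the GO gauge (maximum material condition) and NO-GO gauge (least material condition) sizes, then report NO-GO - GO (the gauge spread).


GO = nominal - lower_tol (smallest hole = maximum material condition)
GO = 10.2 - 0.08 = 10.12
NO-GO = nominal + upper_tol (largest hole = least material condition)
NO-GO = 10.2 + 0.025 = 10.225
spread = NO-GO - GO = 10.225 - 10.12 = 0.1050

0.1050


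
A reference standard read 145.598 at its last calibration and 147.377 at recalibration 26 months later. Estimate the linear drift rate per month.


rate = (v2 - v1) / months
= (147.377 - 145.598) / 26
= 1.7790 / 26
= 0.0684

0.0684


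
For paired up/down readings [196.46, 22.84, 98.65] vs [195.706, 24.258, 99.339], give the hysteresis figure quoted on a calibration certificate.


|196.46 - 195.706| = 0.7540
|22.84 - 24.258| = 1.4180
|98.65 - 99.339| = 0.6890
hysteresis = max(diffs) = 1.4180

1.4180


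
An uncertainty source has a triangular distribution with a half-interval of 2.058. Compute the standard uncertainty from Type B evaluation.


u_B = half_width / sqrt(6)
u_B = 2.058 / 2.4494897
u_B = 0.8402

0.8402


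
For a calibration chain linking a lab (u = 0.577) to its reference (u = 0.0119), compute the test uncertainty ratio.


TUR = u_lab / u_ref
= 0.577 / 0.0119
= 48.4874

48.4874


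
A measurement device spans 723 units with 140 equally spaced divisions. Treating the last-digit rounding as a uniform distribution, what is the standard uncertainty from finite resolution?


resolution = range / divisions
resolution = 723 / 140 = 5.1642857
u_res = resolution / (2*sqrt(3))
u_res = 5.1642857 / 3.4641016
u_res = 1.4908

1.4908


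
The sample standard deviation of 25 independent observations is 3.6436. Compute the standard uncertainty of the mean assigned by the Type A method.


u_A = s / sqrt(n)
u_A = 3.6436 / sqrt(25)
u_A = 3.6436 / 5
u_A = 0.7287

0.7287


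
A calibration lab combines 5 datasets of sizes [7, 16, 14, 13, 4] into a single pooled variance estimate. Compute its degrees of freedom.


nu = sum_i (n_i - 1)
nu = ((7 - 1) + (16 - 1) + (14 - 1) + (13 - 1) + (4 - 1))
nu = 6 + 15 + 13 + 12 + 3
nu = 49

49


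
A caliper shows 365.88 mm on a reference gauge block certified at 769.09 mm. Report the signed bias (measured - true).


Systematic error = measured - true
= 365.88 - 769.09
= -403.2100

-403.2100


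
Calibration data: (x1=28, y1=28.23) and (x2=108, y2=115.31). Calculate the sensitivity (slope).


slope = (y2 - y1) / (x2 - x1)
= (115.31 - 28.23) / (108 - 28)
= 87.0800 / 80
= 1.0885

1.0885


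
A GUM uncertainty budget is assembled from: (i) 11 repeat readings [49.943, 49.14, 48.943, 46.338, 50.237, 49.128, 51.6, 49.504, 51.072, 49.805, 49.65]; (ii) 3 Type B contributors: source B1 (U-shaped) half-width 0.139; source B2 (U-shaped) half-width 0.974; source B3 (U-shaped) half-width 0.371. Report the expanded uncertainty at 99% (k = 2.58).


mean = (49.943 + 49.14 + 48.943 + 46.338 + 50.237 + 49.128 + 51.6 + 49.504 + 51.072 + 49.805 + 49.65) / 11 = 49.57818182
s = sqrt(sum((x - mean)^2)/(n-1)) = 1.3507547
u_A = s / sqrt(n) = 1.3507547 / sqrt(11) = 0.40726787
u_B1 = 0.139 / sqrt(2) = 0.098287843
u_B2 = 0.974 / sqrt(2) = 0.688722
u_B3 = 0.371 / sqrt(2) = 0.26233662
uc = sqrt(0.40726787^2 + 0.098287843^2 + 0.688722^2 + 0.26233662^2) = 0.84775357
U = k * uc = 2.58 * 0.84775357
U = 2.1872

2.1872


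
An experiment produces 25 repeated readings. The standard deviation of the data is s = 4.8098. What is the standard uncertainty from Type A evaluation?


u_A = s / sqrt(n)
u_A = 4.8098 / sqrt(25)
u_A = 4.8098 / 5
u_A = 0.9620

0.9620


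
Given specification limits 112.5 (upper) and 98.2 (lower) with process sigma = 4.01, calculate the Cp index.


Cp = (USL - LSL) / (6 * sigma)
= (112.5 - 98.2) / (6 * 4.01)
= 14.3000 / 24.0600
= 0.5943

0.5943


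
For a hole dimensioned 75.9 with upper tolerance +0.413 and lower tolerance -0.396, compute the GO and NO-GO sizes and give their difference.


GO = nominal - lower_tol (smallest hole = maximum material condition)
GO = 75.9 - 0.396 = 75.504
NO-GO = nominal + upper_tol (largest hole = least material condition)
NO-GO = 75.9 + 0.413 = 76.313
spread = NO-GO - GO = 76.313 - 75.504 = 0.8090

0.8090


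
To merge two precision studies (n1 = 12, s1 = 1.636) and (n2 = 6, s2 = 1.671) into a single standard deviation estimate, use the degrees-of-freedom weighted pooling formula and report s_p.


s_p = sqrt(((n1-1)*s1^2 + (n2-1)*s2^2) / (n1+n2-2))
numerator = (12-1)*1.636^2 + (6-1)*1.671^2 = 29.441456 + 13.961205 = 43.402661
denominator = 12 + 6 - 2 = 16
s_p^2 = 43.402661 / 16 = 2.7126663
s_p = sqrt(2.7126663) = 1.6470

1.6470


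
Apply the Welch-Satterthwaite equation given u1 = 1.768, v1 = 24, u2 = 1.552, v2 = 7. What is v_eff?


uc = sqrt(u1^2 + u2^2) = sqrt(1.768^2 + 1.552^2) = 2.3525578
v_eff = uc^4 / (u1^4/v1 + u2^4/v2)
= 2.3525578^4 / (1.768^4/24 + 1.552^4/7)
= 30.631002 / 1.2359521
v_eff = 24.7833

24.7833


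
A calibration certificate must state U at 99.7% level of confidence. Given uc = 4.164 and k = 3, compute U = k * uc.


U = k * uc
U = 3 * 4.164
U = 12.4920

12.4920


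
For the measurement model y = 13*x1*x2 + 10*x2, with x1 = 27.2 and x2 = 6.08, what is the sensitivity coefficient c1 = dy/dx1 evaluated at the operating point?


y = 13*x1*x2 + 10*x2
dy/dx1 = 13*x2
Evaluate at x2 = 6.08: c1 = 13 * 6.08
c1 = 79.0400

79.0400


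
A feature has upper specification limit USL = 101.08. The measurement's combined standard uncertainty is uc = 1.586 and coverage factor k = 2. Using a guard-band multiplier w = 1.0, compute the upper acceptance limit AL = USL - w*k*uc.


U = k * uc = 2 * 1.586 = 3.172
guard band g = w * U = 1.0 * 3.172 = 3.172
AL = USL - g = 101.08 - 3.172
AL = 97.9080

97.9080


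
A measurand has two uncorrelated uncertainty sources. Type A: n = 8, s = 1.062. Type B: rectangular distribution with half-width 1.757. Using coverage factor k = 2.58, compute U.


u_A = s / sqrt(n) = 1.062 / sqrt(8) = 0.3754737
u_B = half_width / sqrt(3) = 1.757 / sqrt(3) = 1.0144044
uc = sqrt(u_A^2 + u_B^2) = sqrt(0.3754737^2 + 1.0144044^2) = 1.0816639
U = k * uc = 2.58 * 1.0816639
U = 2.7907

2.7907


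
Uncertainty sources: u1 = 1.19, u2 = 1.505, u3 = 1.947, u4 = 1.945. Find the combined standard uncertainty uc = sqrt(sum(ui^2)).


uc = sqrt(1.19^2 + 1.505^2 + 1.947^2 + 1.945^2)
uc = sqrt(11.254959)
uc = 3.3548

3.3548


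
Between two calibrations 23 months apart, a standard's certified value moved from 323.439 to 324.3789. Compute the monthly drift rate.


rate = (v2 - v1) / months
= (324.3789 - 323.439) / 23
= 0.9399 / 23
= 0.0409

0.0409


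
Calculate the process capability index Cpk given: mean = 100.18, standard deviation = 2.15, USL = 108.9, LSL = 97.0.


Cpu = (USL - mean) / (3*sigma) = (108.9 - 100.18) / (3*2.15) = 1.3519
Cpl = (mean - LSL) / (3*sigma) = (100.18 - 97.0) / (3*2.15) = 0.4930
Cpk = min(Cpu, Cpl) = 0.4930

0.4930


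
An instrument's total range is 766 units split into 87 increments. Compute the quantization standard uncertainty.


resolution = range / divisions
resolution = 766 / 87 = 8.8045977
u_res = resolution / (2*sqrt(3))
u_res = 8.8045977 / 3.4641016
u_res = 2.5417

2.5417


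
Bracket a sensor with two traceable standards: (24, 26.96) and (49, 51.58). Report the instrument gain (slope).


slope = (y2 - y1) / (x2 - x1)
= (51.58 - 26.96) / (49 - 24)
= 24.6200 / 25
= 0.9848

0.9848


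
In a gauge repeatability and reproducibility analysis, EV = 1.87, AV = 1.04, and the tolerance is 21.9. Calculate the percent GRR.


GRR = sqrt(EV^2 + AV^2) = sqrt(1.87^2 + 1.04^2) = 2.139743
%GRR = GRR / tol * 100 = 2.139743 / 21.9 * 100
%GRR = 9.7705

9.7705


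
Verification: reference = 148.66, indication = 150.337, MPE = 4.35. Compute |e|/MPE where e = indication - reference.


e = indication - reference = 150.337 - 148.66 = 1.6770
|e| = 1.6770
ratio = |e| / MPE = 1.6770 / 4.35
ratio = 0.3855

0.3855


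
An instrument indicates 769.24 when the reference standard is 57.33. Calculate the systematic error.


Systematic error = measured - true
= 769.24 - 57.33
= 711.9100

711.9100


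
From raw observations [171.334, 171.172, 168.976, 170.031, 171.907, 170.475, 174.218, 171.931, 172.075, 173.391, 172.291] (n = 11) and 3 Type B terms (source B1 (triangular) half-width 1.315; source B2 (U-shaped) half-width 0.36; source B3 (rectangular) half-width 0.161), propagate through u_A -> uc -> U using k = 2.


mean = (171.334 + 171.172 + 168.976 + 170.031 + 171.907 + 170.475 + 174.218 + 171.931 + 172.075 + 173.391 + 172.291) / 11 = 171.6182727
s = sqrt(sum((x - mean)^2)/(n-1)) = 1.4775503
u_A = s / sqrt(n) = 1.4775503 / sqrt(11) = 0.44549818
u_B1 = 1.315 / sqrt(6) = 0.5368465
u_B2 = 0.36 / sqrt(2) = 0.25455844
u_B3 = 0.161 / sqrt(3) = 0.092953393
uc = sqrt(0.44549818^2 + 0.5368465^2 + 0.25455844^2 + 0.092953393^2) = 0.74840706
U = k * uc = 2 * 0.74840706
U = 1.4968

1.4968


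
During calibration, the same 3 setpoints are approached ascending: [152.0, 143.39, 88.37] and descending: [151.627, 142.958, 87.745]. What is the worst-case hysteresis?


|152.0 - 151.627| = 0.3730
|143.39 - 142.958| = 0.4320
|88.37 - 87.745| = 0.6250
hysteresis = max(diffs) = 0.6250

0.6250


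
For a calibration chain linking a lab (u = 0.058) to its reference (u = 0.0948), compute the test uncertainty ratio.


TUR = u_lab / u_ref
= 0.058 / 0.0948
= 0.6118

0.6118


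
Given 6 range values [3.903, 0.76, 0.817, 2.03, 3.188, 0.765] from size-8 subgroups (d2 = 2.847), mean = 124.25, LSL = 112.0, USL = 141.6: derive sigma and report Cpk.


R_bar = (3.903 + 0.76 + 0.817 + 2.03 + 3.188 + 0.765) / 6 = 1.9105
sigma = R_bar / d2 = 1.9105 / 2.847 = 0.67105725
Cp = (USL - LSL)/(6*sigma) = (141.6 - 112.0)/(6*0.67105725) = 7.3516
Cpu = (141.6 - 124.25)/(3*0.67105725) = 8.6182
Cpl = (124.25 - 112.0)/(3*0.67105725) = 6.0849
Cpk = min(Cpu, Cpl) = 6.0849

6.0849


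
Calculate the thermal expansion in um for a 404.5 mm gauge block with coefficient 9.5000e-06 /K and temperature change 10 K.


dL = L * alpha * dT
= 404.5 * 9.5000e-06 * 10
= 0.0384275 mm
dL_um = 0.0384275 * 1000 = 38.4275 um

38.4275


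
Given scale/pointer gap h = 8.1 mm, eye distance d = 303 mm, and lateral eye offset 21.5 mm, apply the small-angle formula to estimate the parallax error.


error = h * offset / d
= 8.1 * 21.5 / 303
= 0.5748

0.5748


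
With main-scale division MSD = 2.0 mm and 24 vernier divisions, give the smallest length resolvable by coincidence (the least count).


LC = MSD / n_div
= 2.0 / 24
= 0.0833

0.0833


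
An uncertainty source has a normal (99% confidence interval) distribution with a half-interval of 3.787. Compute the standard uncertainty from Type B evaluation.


u_B = half_width / 2.576
u_B = 3.787 / 2.576
u_B = 1.4701

1.4701


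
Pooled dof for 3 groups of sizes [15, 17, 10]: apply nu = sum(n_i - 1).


nu = sum_i (n_i - 1)
nu = ((15 - 1) + (17 - 1) + (10 - 1))
nu = 14 + 16 + 9
nu = 39

39


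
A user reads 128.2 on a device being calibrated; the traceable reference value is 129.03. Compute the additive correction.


Correction = standard - reading
= 129.03 - 128.2
= 0.8300

0.8300


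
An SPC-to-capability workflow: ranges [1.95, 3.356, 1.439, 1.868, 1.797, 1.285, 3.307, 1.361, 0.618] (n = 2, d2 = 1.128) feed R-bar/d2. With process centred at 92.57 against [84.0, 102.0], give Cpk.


R_bar = (1.95 + 3.356 + 1.439 + 1.868 + 1.797 + 1.285 + 3.307 + 1.361 + 0.618) / 9 = 1.8867778
sigma = R_bar / d2 = 1.8867778 / 1.128 = 1.6726754
Cp = (USL - LSL)/(6*sigma) = (102.0 - 84.0)/(6*1.6726754) = 1.7935
Cpu = (102.0 - 92.57)/(3*1.6726754) = 1.8792
Cpl = (92.57 - 84.0)/(3*1.6726754) = 1.7078
Cpk = min(Cpu, Cpl) = 1.7078

1.7078


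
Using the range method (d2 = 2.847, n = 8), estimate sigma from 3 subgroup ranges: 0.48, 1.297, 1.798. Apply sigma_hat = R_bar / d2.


R_bar = (0.48 + 1.297 + 1.798) / 3
R_bar = 3.575 / 3 = 1.1916667
sigma_hat = R_bar / d2 = 1.1916667 / 2.847 = 0.4186

0.4186


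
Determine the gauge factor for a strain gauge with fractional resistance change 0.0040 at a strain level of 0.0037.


GF = (dR/R) / epsilon
= 0.0040 / 0.0037
= 1.0811

1.0811


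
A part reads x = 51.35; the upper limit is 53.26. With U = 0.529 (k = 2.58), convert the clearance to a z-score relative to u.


u = U / k = 0.529 / 2.58 = 0.20503876
margin = |USL - x| = |53.26 - 51.35| = 1.91
z = margin / u = 1.91 / 0.20503876
z = 9.3153

9.3153


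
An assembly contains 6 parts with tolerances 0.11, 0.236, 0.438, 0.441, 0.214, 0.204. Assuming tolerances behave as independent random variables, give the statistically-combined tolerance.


RSS = sqrt(0.11^2 + 0.236^2 + 0.438^2 + 0.441^2 + 0.214^2 + 0.204^2)
= sqrt(0.541533)
= 0.7359

0.7359


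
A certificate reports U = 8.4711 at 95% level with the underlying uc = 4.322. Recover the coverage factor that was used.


k = U / uc
k = 8.4711 / 4.322
k = 1.96

1.96


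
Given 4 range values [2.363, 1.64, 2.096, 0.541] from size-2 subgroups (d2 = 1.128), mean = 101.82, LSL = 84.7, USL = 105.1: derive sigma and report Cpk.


R_bar = (2.363 + 1.64 + 2.096 + 0.541) / 4 = 1.66
sigma = R_bar / d2 = 1.66 / 1.128 = 1.4716312
Cp = (USL - LSL)/(6*sigma) = (105.1 - 84.7)/(6*1.4716312) = 2.3104
Cpu = (105.1 - 101.82)/(3*1.4716312) = 0.7429
Cpl = (101.82 - 84.7)/(3*1.4716312) = 3.8778
Cpk = min(Cpu, Cpl) = 0.7429

0.7429


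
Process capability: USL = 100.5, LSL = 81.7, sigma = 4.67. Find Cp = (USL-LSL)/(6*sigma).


Cp = (USL - LSL) / (6 * sigma)
= (100.5 - 81.7) / (6 * 4.67)
= 18.8000 / 28.0200
= 0.6709

0.6709


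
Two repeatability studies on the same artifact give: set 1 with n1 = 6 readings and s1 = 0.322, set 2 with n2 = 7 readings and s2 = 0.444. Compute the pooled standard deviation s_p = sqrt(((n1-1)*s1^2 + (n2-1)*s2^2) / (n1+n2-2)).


s_p = sqrt(((n1-1)*s1^2 + (n2-1)*s2^2) / (n1+n2-2))
numerator = (6-1)*0.322^2 + (7-1)*0.444^2 = 0.51842 + 1.182816 = 1.701236
denominator = 6 + 7 - 2 = 11
s_p^2 = 1.701236 / 11 = 0.15465782
s_p = sqrt(0.15465782) = 0.3933

0.3933


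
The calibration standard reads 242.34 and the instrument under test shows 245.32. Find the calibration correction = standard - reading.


Correction = standard - reading
= 242.34 - 245.32
= -2.9800

-2.9800


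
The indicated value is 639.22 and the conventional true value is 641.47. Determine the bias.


Systematic error = measured - true
= 639.22 - 641.47
= -2.2500

-2.2500


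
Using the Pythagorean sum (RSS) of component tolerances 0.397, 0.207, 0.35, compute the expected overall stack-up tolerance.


RSS = sqrt(0.397^2 + 0.207^2 + 0.35^2)
= sqrt(0.322958)
= 0.5683

0.5683


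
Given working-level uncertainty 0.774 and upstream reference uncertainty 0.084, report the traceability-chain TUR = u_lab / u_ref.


TUR = u_lab / u_ref
= 0.774 / 0.084
= 9.2143

9.2143


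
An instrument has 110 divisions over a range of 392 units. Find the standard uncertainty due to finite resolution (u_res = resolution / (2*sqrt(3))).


resolution = range / divisions
resolution = 392 / 110 = 3.5636364
u_res = resolution / (2*sqrt(3))
u_res = 3.5636364 / 3.4641016
u_res = 1.0287

1.0287


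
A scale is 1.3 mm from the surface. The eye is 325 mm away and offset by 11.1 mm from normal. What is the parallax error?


error = h * offset / d
= 1.3 * 11.1 / 325
= 0.0444

0.0444


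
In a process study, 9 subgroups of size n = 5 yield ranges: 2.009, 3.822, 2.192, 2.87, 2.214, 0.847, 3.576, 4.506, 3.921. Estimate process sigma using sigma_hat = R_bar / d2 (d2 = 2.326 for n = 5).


R_bar = (2.009 + 3.822 + 2.192 + 2.87 + 2.214 + 0.847 + 3.576 + 4.506 + 3.921) / 9
R_bar = 25.957 / 9 = 2.8841111
sigma_hat = R_bar / d2 = 2.8841111 / 2.326 = 1.2399

1.2399


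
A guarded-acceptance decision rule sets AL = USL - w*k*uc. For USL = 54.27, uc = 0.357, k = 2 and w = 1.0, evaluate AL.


U = k * uc = 2 * 0.357 = 0.714
guard band g = w * U = 1.0 * 0.714 = 0.714
AL = USL - g = 54.27 - 0.714
AL = 53.5560

53.5560


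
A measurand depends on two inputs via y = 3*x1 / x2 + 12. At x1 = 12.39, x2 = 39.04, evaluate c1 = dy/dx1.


y = 3*x1 / x2 + 12
dy/dx1 = 3/x2
Evaluate at x2 = 39.04: c1 = 3 / 39.04
c1 = 0.0768

0.0768


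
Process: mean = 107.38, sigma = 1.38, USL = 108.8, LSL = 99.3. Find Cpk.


Cpu = (USL - mean) / (3*sigma) = (108.8 - 107.38) / (3*1.38) = 0.3430
Cpl = (mean - LSL) / (3*sigma) = (107.38 - 99.3) / (3*1.38) = 1.9517
Cpk = min(Cpu, Cpl) = 0.3430

0.3430


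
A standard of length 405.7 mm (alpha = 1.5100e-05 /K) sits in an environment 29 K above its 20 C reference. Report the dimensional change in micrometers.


dL = L * alpha * dT
= 405.7 * 1.5100e-05 * 29
= 0.1776560 mm
dL_um = 0.1776560 * 1000 = 177.6560 um

177.6560


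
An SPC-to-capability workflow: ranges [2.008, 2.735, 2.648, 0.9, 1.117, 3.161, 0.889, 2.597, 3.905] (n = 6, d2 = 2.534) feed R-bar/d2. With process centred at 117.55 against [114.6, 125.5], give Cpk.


R_bar = (2.008 + 2.735 + 2.648 + 0.9 + 1.117 + 3.161 + 0.889 + 2.597 + 3.905) / 9 = 2.2177778
sigma = R_bar / d2 = 2.2177778 / 2.534 = 0.87520829
Cp = (USL - LSL)/(6*sigma) = (125.5 - 114.6)/(6*0.87520829) = 2.0757
Cpu = (125.5 - 117.55)/(3*0.87520829) = 3.0279
Cpl = (117.55 - 114.6)/(3*0.87520829) = 1.1235
Cpk = min(Cpu, Cpl) = 1.1235

1.1235


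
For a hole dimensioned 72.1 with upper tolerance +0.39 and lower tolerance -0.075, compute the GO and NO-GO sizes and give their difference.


GO = nominal - lower_tol (smallest hole = maximum material condition)
GO = 72.1 - 0.075 = 72.025
NO-GO = nominal + upper_tol (largest hole = least material condition)
NO-GO = 72.1 + 0.39 = 72.49
spread = NO-GO - GO = 72.49 - 72.025 = 0.4650

0.4650


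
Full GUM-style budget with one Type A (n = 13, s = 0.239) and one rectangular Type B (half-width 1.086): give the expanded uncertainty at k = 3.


u_A = s / sqrt(n) = 0.239 / sqrt(13) = 0.066286673
u_B = half_width / sqrt(3) = 1.086 / sqrt(3) = 0.62700239
uc = sqrt(u_A^2 + u_B^2) = sqrt(0.066286673^2 + 0.62700239^2) = 0.63049657
U = k * uc = 3 * 0.63049657
U = 1.8915

1.8915


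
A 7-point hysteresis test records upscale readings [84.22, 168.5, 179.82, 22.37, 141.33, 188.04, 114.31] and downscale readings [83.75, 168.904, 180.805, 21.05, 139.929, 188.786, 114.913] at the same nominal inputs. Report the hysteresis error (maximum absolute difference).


|84.22 - 83.75| = 0.4700
|168.5 - 168.904| = 0.4040
|179.82 - 180.805| = 0.9850
|22.37 - 21.05| = 1.3200
|141.33 - 139.929| = 1.4010
|188.04 - 188.786| = 0.7460
|114.31 - 114.913| = 0.6030
hysteresis = max(diffs) = 1.4010

1.4010


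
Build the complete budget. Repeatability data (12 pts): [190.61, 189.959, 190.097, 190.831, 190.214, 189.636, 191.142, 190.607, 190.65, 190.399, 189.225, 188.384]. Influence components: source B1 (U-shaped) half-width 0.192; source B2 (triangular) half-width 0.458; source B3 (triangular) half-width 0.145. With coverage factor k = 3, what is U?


mean = (190.61 + 189.959 + 190.097 + 190.831 + 190.214 + 189.636 + 191.142 + 190.607 + 190.65 + 190.399 + 189.225 + 188.384) / 12 = 190.1461667
s = sqrt(sum((x - mean)^2)/(n-1)) = 0.76645949
u_A = s / sqrt(n) = 0.76645949 / sqrt(12) = 0.2212578
u_B1 = 0.192 / sqrt(2) = 0.1357645
u_B2 = 0.458 / sqrt(6) = 0.18697772
u_B3 = 0.145 / sqrt(6) = 0.059196002
uc = sqrt(0.2212578^2 + 0.1357645^2 + 0.18697772^2 + 0.059196002^2) = 0.32534881
U = k * uc = 3 * 0.32534881
U = 0.9760

0.9760


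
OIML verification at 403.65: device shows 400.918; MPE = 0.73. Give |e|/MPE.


e = indication - reference = 400.918 - 403.65 = -2.7320
|e| = 2.7320
ratio = |e| / MPE = 2.7320 / 0.73
ratio = 3.7425

3.7425
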